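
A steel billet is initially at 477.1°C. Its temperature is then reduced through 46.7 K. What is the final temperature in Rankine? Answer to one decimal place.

1266.4°R

The 46.7 K change is an interval; Kelvin and Celsius degrees are the same size, so ΔC = -46.7°C.
Final Celsius temperature: 477.1000 - 46.7000 = 430.4000°C.
In Rankine: 430.4000 × 1.8 + 491.67 = 1266.4°R.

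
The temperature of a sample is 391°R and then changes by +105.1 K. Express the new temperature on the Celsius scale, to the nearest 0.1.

49.2°C

Initial temperature in Celsius: (391 - 491.67) × 5/9 = -55.9278°C.
The 105.1 K change is an interval; Kelvin and Celsius degrees are the same size, so ΔC = +105.1°C.
Final Celsius temperature: -55.9278 + 105.1000 = 49.1722°C.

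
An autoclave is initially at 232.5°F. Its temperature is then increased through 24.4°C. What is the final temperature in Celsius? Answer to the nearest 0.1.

Initial temperature in Celsius: (232.5 - 32) × 5/9 = 111.3889°C.
Final Celsius temperature: 111.3889 + 24.4000 = 135.7889°C.

135.8°C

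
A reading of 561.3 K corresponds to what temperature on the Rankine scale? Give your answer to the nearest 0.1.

1010.3°R

In Celsius: 561.3 - 273.15 = 288.1500°C.
In Rankine: 288.1500 × 1.8 + 491.67 = 1010.3°R.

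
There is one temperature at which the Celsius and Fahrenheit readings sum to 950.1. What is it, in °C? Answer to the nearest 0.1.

Let C be the Celsius reading. The Fahrenheit reading is F = 1.8·C + 32.
Require C + F = 950.1: (2.8)·C + 32 = 950.1.
C = (950.1 - 32) / (2.8) = 327.9.

327.9°C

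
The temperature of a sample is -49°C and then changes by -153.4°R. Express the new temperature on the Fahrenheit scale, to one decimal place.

The 153.4°R change is an interval, so only the factor 5/9 applies: -153.4 × 5/9 = -85.2222°C.
Final Celsius temperature: -49.0000 - 85.2222 = -134.2222°C.
In Fahrenheit: -134.2222 × 1.8 + 32 = -209.6°F.

-209.6°F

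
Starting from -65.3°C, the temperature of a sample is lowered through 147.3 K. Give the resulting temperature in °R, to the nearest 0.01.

The 147.3 K change is an interval; Kelvin and Celsius degrees are the same size, so ΔC = -147.3°C.
Final Celsius temperature: -65.3000 - 147.3000 = -212.6000°C.
In Rankine: -212.6000 × 1.8 + 491.67 = 108.99°R.

108.99°R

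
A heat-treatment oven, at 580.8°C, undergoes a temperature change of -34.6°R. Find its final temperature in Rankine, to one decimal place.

1502.5°R

The 34.6°R change is an interval, so only the factor 5/9 applies: -34.6 × 5/9 = -19.2222°C.
Final Celsius temperature: 580.8000 - 19.2222 = 561.5778°C.
In Rankine: 561.5778 × 1.8 + 491.67 = 1502.5°R.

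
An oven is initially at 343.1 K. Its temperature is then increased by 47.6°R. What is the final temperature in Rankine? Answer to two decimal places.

Initial temperature in Celsius: 343.1 - 273.15 = 69.9500°C.
The 47.6°R change is an interval, so only the factor 5/9 applies: +47.6 × 5/9 = +26.4444°C.
Final Celsius temperature: 69.9500 + 26.4444 = 96.3944°C.
In Rankine: 96.3944 × 1.8 + 491.67 = 665.18°R.

665.18°R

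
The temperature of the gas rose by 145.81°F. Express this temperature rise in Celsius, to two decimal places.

For a temperature interval the offset drops out; only the factor 5/9 applies.
145.81 × 5/9 = 81.01.

81.01°C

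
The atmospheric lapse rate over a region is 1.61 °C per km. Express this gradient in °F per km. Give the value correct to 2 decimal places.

2.90 °F/km

Since only a temperature interval is involved, the additive offset between the scales drops out.
A change of 1°C is a change of 1.8°F, so 1.61 × 1.8 = 2.90.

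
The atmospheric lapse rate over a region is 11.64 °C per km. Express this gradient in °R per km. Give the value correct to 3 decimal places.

The quantity depends on a temperature interval, so only the ratio of degree sizes applies; the offset between the scales is irrelevant.
A change of 1°C is a change of 1.8°R, so 11.64 × 1.8 = 20.952.

20.952 °R/km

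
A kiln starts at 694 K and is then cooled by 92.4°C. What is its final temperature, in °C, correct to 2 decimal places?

328.45°C

Initial temperature in Celsius: 694 - 273.15 = 420.8500°C.
Final Celsius temperature: 420.8500 - 92.4000 = 328.4500°C.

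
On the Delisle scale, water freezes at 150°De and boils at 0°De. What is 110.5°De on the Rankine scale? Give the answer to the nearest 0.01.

Linear interpolation between the fixed points: C = (110.5 - 150) × 100 / (0 - 150) = 26.3333°C.
Then 26.3333 × 1.8 + 491.67 = 539.07°R.

539.07°R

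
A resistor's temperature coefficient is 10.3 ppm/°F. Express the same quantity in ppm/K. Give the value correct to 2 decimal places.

The quantity depends on a temperature interval, so only the ratio of degree sizes applies; the offset between the scales is irrelevant.
A change of 1 K is a change of 1.8°F, so per K the value is 10.3 × 1.8 = 18.54.

18.54 ppm/K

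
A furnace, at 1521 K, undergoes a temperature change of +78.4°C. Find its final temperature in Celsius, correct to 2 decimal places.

Initial temperature in Celsius: 1521 - 273.15 = 1247.8500°C.
Final Celsius temperature: 1247.8500 + 78.4000 = 1326.2500°C.

1326.25°C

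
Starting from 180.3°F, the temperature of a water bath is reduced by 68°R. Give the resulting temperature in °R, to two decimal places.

571.97°R

Initial temperature in Celsius: (180.3 - 32) × 5/9 = 82.3889°C.
The 68°R change is an interval, so only the factor 5/9 applies: -68 × 5/9 = -37.7778°C.
Final Celsius temperature: 82.3889 - 37.7778 = 44.6111°C.
In Rankine: 44.6111 × 1.8 + 491.67 = 571.97°R.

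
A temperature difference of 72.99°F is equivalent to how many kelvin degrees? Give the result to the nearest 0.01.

For a temperature interval the offset drops out; only the factor 5/9 applies.
72.99 × 5/9 = 40.55.

40.55 K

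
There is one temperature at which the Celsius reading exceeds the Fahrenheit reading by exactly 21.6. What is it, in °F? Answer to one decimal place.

-88.6°F

Let F be the Fahrenheit reading. The Celsius reading is C = 5/9·F - 17.7778.
Require C - F = 21.6: (-4/9)·F - 17.7778 = 21.6.
F = (21.6 + 17.7778) / (-4/9) = -88.6.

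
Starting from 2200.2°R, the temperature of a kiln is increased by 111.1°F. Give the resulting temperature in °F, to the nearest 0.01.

Initial temperature in Celsius: (2200.2 - 491.67) × 5/9 = 949.1833°C.
The 111.1°F change is an interval, so only the factor 5/9 applies: +111.1 × 5/9 = +61.7222°C.
Final Celsius temperature: 949.1833 + 61.7222 = 1010.9056°C.
In Fahrenheit: 1010.9056 × 1.8 + 32 = 1851.63°F.

1851.63°F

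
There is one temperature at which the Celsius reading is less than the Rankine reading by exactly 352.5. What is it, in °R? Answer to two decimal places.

178.54°R

Let R be the Rankine reading. The Celsius reading is C = 5/9·R - 273.15.
Require C - R = -352.5: (-4/9)·R - 273.15 = -352.5.
R = (-352.5 + 273.15) / (-4/9) = 178.54.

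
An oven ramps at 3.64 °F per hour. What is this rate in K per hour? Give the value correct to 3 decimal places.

2.022 K/hour

The quantity depends on a temperature interval, so only the ratio of degree sizes applies; the offset between the scales is irrelevant.
A change of 1°F is a change of 5/9 K, so 3.64 × 5/9 = 2.022.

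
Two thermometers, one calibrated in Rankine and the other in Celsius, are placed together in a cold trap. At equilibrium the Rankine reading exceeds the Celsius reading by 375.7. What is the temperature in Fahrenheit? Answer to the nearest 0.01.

Let x be the Rankine reading; then the Celsius reading is 5/9·x - 273.15.
(5/9·x - 273.15) - x = -375.7  ⇒  (-4/9)·x = -102.55  ⇒  x = 230.7375°R.
In Celsius: (230.7375 - 491.67) × 5/9 = -144.9625°C.
In Fahrenheit: -144.9625 × 1.8 + 32 = -228.93°F.

-228.93°F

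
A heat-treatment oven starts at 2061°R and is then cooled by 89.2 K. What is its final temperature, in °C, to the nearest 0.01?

782.65°C

Initial temperature in Celsius: (2061 - 491.67) × 5/9 = 871.8500°C.
The 89.2 K change is an interval; Kelvin and Celsius degrees are the same size, so ΔC = -89.2°C.
Final Celsius temperature: 871.8500 - 89.2000 = 782.6500°C.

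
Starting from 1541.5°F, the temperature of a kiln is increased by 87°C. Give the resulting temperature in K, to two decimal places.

1198.76 K

Initial temperature in Celsius: (1541.5 - 32) × 5/9 = 838.6111°C.
Final Celsius temperature: 838.6111 + 87.0000 = 925.6111°C.
In kelvin: 925.6111 + 273.15 = 1198.76 K.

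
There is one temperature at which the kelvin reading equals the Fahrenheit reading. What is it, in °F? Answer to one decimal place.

574.6°F

Let F be the Fahrenheit reading. The kelvin reading is K = 5/9·F + 255.372.
Set K = F: 5/9·F + 255.372 = F.
(-4/9)·F = -255.372  ⇒  F = 574.6.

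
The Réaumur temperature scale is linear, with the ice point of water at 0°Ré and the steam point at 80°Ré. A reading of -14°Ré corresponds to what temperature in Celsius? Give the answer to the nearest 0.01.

-17.50°C

Linear interpolation between the fixed points: C = (-14 - 0) × 100 / (80 - 0) = -17.5000°C.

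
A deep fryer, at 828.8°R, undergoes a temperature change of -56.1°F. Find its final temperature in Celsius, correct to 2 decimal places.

Initial temperature in Celsius: (828.8 - 491.67) × 5/9 = 187.2944°C.
The 56.1°F change is an interval, so only the factor 5/9 applies: -56.1 × 5/9 = -31.1667°C.
Final Celsius temperature: 187.2944 - 31.1667 = 156.1278°C.

156.13°C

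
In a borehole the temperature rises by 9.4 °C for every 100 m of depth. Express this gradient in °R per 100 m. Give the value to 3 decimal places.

The quantity depends on a temperature interval, so only the ratio of degree sizes applies; the offset between the scales is irrelevant.
A change of 1°C is a change of 1.8°R, so 9.4 × 1.8 = 16.920.

16.920 °R/100 m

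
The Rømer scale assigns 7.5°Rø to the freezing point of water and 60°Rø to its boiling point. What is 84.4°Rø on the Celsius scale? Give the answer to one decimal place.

Linear interpolation between the fixed points: C = (84.4 - 7.5) × 100 / (60 - 7.5) = 146.4762°C.

146.5°C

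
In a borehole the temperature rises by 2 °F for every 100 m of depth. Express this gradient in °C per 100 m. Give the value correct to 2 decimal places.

Since only a temperature interval is involved, the additive offset between the scales drops out.
A change of 1°F is a change of 5/9°C, so 2 × 5/9 = 1.11.

1.11 °C/100 m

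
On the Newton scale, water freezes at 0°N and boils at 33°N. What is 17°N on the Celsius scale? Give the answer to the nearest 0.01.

51.52°C

Linear interpolation between the fixed points: C = (17 - 0) × 100 / (33 - 0) = 51.5152°C.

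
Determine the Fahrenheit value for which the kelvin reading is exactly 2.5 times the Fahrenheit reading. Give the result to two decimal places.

Let F be the Fahrenheit reading. The kelvin reading is K = 5/9·F + 255.372.
Require K = 2.5·F: 5/9·F + 255.372 = 2.5·F.
(-35/18)·F = -255.372  ⇒  F = 131.33.

131.33°F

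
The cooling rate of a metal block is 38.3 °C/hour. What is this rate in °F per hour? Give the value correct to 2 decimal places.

The quantity depends on a temperature interval, so only the ratio of degree sizes applies; the offset between the scales is irrelevant.
A change of 1°C is a change of 1.8°F, so 38.3 × 1.8 = 68.94.

68.94 °F/hour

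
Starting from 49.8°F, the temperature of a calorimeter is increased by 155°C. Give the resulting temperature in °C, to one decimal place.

164.9°C

Initial temperature in Celsius: (49.8 - 32) × 5/9 = 9.8889°C.
Final Celsius temperature: 9.8889 + 155.0000 = 164.8889°C.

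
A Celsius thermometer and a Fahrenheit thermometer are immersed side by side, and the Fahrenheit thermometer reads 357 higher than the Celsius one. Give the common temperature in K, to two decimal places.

Let x be the Celsius reading; then the Fahrenheit reading is 1.8·x + 32.
(1.8·x + 32) - x = 357  ⇒  (0.8)·x = 325  ⇒  x = 406.2500°C.
In kelvin: 406.2500 + 273.15 = 679.40 K.

679.40 K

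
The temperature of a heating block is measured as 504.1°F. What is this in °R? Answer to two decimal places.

963.77°R

In Celsius: (504.1 - 32) × 5/9 = 262.2778°C.
In Rankine: 262.2778 × 1.8 + 491.67 = 963.77°R.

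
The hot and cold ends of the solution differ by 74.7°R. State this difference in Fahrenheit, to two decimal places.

74.70°F

Rankine and Fahrenheit degrees are the same size, so the interval is unchanged: 74.70.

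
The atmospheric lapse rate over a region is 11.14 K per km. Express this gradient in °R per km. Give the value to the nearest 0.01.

Since only a temperature interval is involved, the additive offset between the scales drops out.
A change of 1 K is a change of 1.8°R, so 11.14 × 1.8 = 20.05.

20.05 °R/km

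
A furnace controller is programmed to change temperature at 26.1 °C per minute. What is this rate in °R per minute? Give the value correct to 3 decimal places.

The quantity depends on a temperature interval, so only the ratio of degree sizes applies; the offset between the scales is irrelevant.
A change of 1°C is a change of 1.8°R, so 26.1 × 1.8 = 46.980.

46.980 °R/minute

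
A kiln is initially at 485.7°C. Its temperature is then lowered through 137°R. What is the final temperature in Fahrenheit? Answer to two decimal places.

The 137°R change is an interval, so only the factor 5/9 applies: -137 × 5/9 = -76.1111°C.
Final Celsius temperature: 485.7000 - 76.1111 = 409.5889°C.
In Fahrenheit: 409.5889 × 1.8 + 32 = 769.26°F.

769.26°F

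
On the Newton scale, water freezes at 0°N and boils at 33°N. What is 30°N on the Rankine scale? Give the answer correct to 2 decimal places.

655.31°R

Linear interpolation between the fixed points: C = (30 - 0) × 100 / (33 - 0) = 90.9091°C.
Then 90.9091 × 1.8 + 491.67 = 655.31°R.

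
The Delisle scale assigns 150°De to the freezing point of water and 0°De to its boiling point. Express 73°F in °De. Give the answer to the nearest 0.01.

115.83°De

First in Celsius: (73 - 32) × 5/9 = 22.7778°C.
Linearly onto the Delisle scale: 150 + (22.7778 / 100) × (0 - 150) = 115.83°De.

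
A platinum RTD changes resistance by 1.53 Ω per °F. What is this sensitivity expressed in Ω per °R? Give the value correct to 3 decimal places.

1.530 Ω per °R

Since only a temperature interval is involved, the additive offset between the scales drops out.
A change of 1°R is a change of 1°F, so per °R the value is 1.53 × 1 = 1.530.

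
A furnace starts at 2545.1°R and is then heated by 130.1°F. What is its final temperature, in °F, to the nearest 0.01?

2215.53°F

Initial temperature in Celsius: (2545.1 - 491.67) × 5/9 = 1140.7944°C.
The 130.1°F change is an interval, so only the factor 5/9 applies: +130.1 × 5/9 = +72.2778°C.
Final Celsius temperature: 1140.7944 + 72.2778 = 1213.0722°C.
In Fahrenheit: 1213.0722 × 1.8 + 32 = 2215.53°F.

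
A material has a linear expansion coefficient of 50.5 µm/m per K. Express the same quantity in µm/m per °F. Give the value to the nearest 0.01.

Since only a temperature interval is involved, the additive offset between the scales drops out.
A change of 1°F is a change of 5/9 K, so per °F the value is 50.5 × 5/9 = 28.06.

28.06 µm/m per °F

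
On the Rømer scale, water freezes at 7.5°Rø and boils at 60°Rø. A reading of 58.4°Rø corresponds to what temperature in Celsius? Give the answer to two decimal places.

Linear interpolation between the fixed points: C = (58.4 - 7.5) × 100 / (60 - 7.5) = 96.9524°C.

96.95°C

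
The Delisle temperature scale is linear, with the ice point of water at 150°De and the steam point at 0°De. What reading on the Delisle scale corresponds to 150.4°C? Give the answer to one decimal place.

Linearly onto the Delisle scale: 150 + (150.4000 / 100) × (0 - 150) = -75.6°De.

-75.6°De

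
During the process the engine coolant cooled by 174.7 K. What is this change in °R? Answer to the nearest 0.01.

314.46°R

Only the scale ratio 1.8 matters for a change in temperature.
174.7 × 1.8 = 314.46.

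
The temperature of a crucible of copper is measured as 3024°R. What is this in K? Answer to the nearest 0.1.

1680.0 K

In Celsius: (3024 - 491.67) × 5/9 = 1406.8500°C.
In kelvin: 1406.8500 + 273.15 = 1680.0 K.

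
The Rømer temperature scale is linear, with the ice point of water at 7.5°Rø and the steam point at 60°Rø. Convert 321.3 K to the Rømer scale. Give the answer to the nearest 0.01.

32.78°Rø

First in Celsius: 321.3 - 273.15 = 48.1500°C.
Linearly onto the Rømer scale: 7.5 + (48.1500 / 100) × (60 - 7.5) = 32.78°Rø.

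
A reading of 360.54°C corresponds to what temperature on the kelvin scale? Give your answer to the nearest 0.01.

633.69 K

In kelvin: 360.5400 + 273.15 = 633.69 K.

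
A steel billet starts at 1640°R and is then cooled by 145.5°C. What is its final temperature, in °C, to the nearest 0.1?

492.5°C

Initial temperature in Celsius: (1640 - 491.67) × 5/9 = 637.9611°C.
Final Celsius temperature: 637.9611 - 145.5000 = 492.4611°C.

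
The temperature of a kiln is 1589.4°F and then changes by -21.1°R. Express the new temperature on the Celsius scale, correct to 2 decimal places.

853.50°C

Initial temperature in Celsius: (1589.4 - 32) × 5/9 = 865.2222°C.
The 21.1°R change is an interval, so only the factor 5/9 applies: -21.1 × 5/9 = -11.7222°C.
Final Celsius temperature: 865.2222 - 11.7222 = 853.5000°C.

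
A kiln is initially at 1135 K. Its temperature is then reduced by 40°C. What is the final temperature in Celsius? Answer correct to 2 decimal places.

821.85°C

Initial temperature in Celsius: 1135 - 273.15 = 861.8500°C.
Final Celsius temperature: 861.8500 - 40.0000 = 821.8500°C.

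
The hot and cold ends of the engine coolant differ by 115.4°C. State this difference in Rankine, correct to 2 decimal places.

207.72°R

Only the scale ratio 1.8 matters for a change in temperature.
115.4 × 1.8 = 207.72.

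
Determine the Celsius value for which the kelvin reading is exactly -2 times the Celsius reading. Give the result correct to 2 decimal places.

Let C be the Celsius reading. The kelvin reading is K = 1·C + 273.15.
Require K = -2·C: 1·C + 273.15 = -2·C.
(3)·C = -273.15  ⇒  C = -91.05.

-91.05°C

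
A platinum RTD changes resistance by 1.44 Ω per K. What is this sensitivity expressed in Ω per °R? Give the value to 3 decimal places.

0.800 Ω per °R

The quantity depends on a temperature interval, so only the ratio of degree sizes applies; the offset between the scales is irrelevant.
A change of 1°R is a change of 5/9 K, so per °R the value is 1.44 × 5/9 = 0.800.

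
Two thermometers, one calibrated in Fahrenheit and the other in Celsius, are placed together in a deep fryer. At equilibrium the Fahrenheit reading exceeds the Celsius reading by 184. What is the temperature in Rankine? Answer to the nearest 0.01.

Let x be the Fahrenheit reading; then the Celsius reading is 5/9·x - 17.7778.
(5/9·x - 17.7778) - x = -184  ⇒  (-4/9)·x = -166.222  ⇒  x = 374.0000°F.
In Celsius: (374 - 32) × 5/9 = 190.0000°C.
In Rankine: 190.0000 × 1.8 + 491.67 = 833.67°R.

833.67°R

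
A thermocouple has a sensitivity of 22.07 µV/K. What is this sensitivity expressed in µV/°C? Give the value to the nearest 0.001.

22.070 µV/°C

The quantity depends on a temperature interval, so only the ratio of degree sizes applies; the offset between the scales is irrelevant.
A change of 1°C is a change of 1 K, so per °C the value is 22.07 × 1 = 22.070.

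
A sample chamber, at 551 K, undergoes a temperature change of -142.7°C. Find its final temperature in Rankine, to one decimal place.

Initial temperature in Celsius: 551 - 273.15 = 277.8500°C.
Final Celsius temperature: 277.8500 - 142.7000 = 135.1500°C.
In Rankine: 135.1500 × 1.8 + 491.67 = 734.9°R.

734.9°R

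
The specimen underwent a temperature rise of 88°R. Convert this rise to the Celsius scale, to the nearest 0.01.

For a temperature interval the offset drops out; only the factor 5/9 applies.
88 × 5/9 = 48.89.

48.89°C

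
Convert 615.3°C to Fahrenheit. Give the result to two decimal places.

In Fahrenheit: 615.3000 × 1.8 + 32 = 1139.54°F.

1139.54°F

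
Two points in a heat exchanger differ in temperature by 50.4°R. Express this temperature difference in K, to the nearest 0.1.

For a temperature interval the offset drops out; only the factor 5/9 applies.
50.4 × 5/9 = 28.0.

28.0 K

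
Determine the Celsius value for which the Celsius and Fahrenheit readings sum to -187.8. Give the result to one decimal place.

Let C be the Celsius reading. The Fahrenheit reading is F = 1.8·C + 32.
Require C + F = -187.8: (2.8)·C + 32 = -187.8.
C = (-187.8 - 32) / (2.8) = -78.5.

-78.5°C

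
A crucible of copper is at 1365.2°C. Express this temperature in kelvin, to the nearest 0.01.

1638.35 K

In kelvin: 1365.2000 + 273.15 = 1638.35 K.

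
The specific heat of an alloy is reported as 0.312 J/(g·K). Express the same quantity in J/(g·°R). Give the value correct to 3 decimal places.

Since only a temperature interval is involved, the additive offset between the scales drops out.
A change of 1°R is a change of 5/9 K, so per °R the value is 0.312 × 5/9 = 0.173.

0.173 J/(g·°R)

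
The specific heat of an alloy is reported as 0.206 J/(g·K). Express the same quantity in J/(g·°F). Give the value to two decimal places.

0.11 J/(g·°F)

Since only a temperature interval is involved, the additive offset between the scales drops out.
A change of 1°F is a change of 5/9 K, so per °F the value is 0.206 × 5/9 = 0.11.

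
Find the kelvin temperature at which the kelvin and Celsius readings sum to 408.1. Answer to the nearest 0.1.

340.6 K

Let K be the kelvin reading. The Celsius reading is C = 1·K - 273.15.
Require K + C = 408.1: (2)·K - 273.15 = 408.1.
K = (408.1 + 273.15) / (2) = 340.6.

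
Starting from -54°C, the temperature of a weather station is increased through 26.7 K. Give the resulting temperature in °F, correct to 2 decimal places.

The 26.7 K change is an interval; Kelvin and Celsius degrees are the same size, so ΔC = +26.7°C.
Final Celsius temperature: -54.0000 + 26.7000 = -27.3000°C.
In Fahrenheit: -27.3000 × 1.8 + 32 = -17.14°F.

-17.14°F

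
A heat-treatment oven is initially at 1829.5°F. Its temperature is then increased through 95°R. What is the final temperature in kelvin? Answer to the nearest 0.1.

1324.5 K

Initial temperature in Celsius: (1829.5 - 32) × 5/9 = 998.6111°C.
The 95°R change is an interval, so only the factor 5/9 applies: +95 × 5/9 = +52.7778°C.
Final Celsius temperature: 998.6111 + 52.7778 = 1051.3889°C.
In kelvin: 1051.3889 + 273.15 = 1324.5 K.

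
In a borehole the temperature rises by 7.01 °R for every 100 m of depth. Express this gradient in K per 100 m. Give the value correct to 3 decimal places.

3.894 K/100 m

The quantity depends on a temperature interval, so only the ratio of degree sizes applies; the offset between the scales is irrelevant.
A change of 1°R is a change of 5/9 K, so 7.01 × 5/9 = 3.894.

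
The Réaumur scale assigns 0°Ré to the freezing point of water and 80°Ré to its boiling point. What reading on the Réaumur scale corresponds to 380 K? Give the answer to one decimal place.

First in Celsius: 380 - 273.15 = 106.8500°C.
Linearly onto the Réaumur scale: 0 + (106.8500 / 100) × (80 - 0) = 85.5°Ré.

85.5°Ré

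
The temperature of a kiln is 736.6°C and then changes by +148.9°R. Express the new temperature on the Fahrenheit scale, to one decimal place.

The 148.9°R change is an interval, so only the factor 5/9 applies: +148.9 × 5/9 = +82.7222°C.
Final Celsius temperature: 736.6000 + 82.7222 = 819.3222°C.
In Fahrenheit: 819.3222 × 1.8 + 32 = 1506.8°F.

1506.8°F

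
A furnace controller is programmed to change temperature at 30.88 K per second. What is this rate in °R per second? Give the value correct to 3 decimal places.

The quantity depends on a temperature interval, so only the ratio of degree sizes applies; the offset between the scales is irrelevant.
A change of 1 K is a change of 1.8°R, so 30.88 × 1.8 = 55.584.

55.584 °R/second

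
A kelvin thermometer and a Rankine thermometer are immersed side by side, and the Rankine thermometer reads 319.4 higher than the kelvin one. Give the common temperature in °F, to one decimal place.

Let x be the kelvin reading; then the Rankine reading is 1.8·x.
(1.8·x) - x = 319.4  ⇒  (0.8)·x = 319.4  ⇒  x = 399.2500 K.
In Celsius: 399.25 - 273.15 = 126.1000°C.
In Fahrenheit: 126.1000 × 1.8 + 32 = 259.0°F.

259.0°F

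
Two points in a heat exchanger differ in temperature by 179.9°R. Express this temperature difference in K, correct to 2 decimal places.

For a temperature interval the offset drops out; only the factor 5/9 applies.
179.9 × 5/9 = 99.94.

99.94 K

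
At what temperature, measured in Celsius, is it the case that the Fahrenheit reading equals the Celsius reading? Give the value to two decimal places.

Let C be the Celsius reading. The Fahrenheit reading is F = 1.8·C + 32.
Set F = C: 1.8·C + 32 = C.
(0.8)·C = -32  ⇒  C = -40.00.

-40.00°C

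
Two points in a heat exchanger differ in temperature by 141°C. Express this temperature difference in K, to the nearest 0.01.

141.00 K

Celsius and kelvin degrees are the same size, so the interval is unchanged: 141.00.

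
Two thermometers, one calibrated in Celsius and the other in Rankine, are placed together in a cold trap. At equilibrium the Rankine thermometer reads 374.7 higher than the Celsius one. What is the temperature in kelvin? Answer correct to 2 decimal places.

126.94 K

Let x be the Celsius reading; then the Rankine reading is 1.8·x + 491.67.
(1.8·x + 491.67) - x = 374.7  ⇒  (0.8)·x = -116.97  ⇒  x = -146.2125°C.
In kelvin: -146.2125 + 273.15 = 126.94 K.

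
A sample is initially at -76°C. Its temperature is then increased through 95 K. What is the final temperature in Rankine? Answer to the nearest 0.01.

The 95 K change is an interval; Kelvin and Celsius degrees are the same size, so ΔC = +95°C.
Final Celsius temperature: -76.0000 + 95.0000 = 19.0000°C.
In Rankine: 19.0000 × 1.8 + 491.67 = 525.87°R.

525.87°R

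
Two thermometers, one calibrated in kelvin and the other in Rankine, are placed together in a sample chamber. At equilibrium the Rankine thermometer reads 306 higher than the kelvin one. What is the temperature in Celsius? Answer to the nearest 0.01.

Let x be the kelvin reading; then the Rankine reading is 1.8·x.
(1.8·x) - x = 306  ⇒  (0.8)·x = 306  ⇒  x = 382.5000 K.
In Celsius: 382.5 - 273.15 = 109.35°C.

109.35°C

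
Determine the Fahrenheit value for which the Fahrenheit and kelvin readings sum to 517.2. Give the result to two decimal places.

168.32°F

Let F be the Fahrenheit reading. The kelvin reading is K = 5/9·F + 255.372.
Require F + K = 517.2: (14/9)·F + 255.372 = 517.2.
F = (517.2 - 255.372) / (14/9) = 168.32.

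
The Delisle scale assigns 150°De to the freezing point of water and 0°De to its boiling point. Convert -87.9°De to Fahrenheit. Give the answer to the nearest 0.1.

Linear interpolation between the fixed points: C = (-87.9 - 150) × 100 / (0 - 150) = 158.6000°C.
Then 158.6000 × 1.8 + 32 = 317.5°F.

317.5°F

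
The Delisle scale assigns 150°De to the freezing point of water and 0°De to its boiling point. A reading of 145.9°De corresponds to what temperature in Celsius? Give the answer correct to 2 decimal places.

Linear interpolation between the fixed points: C = (145.9 - 150) × 100 / (0 - 150) = 2.7333°C.

2.73°C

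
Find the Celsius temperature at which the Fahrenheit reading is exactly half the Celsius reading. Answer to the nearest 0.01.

-24.62°C

Let C be the Celsius reading. The Fahrenheit reading is F = 1.8·C + 32.
Require F = 0.5·C: 1.8·C + 32 = 0.5·C.
(1.3)·C = -32  ⇒  C = -24.62.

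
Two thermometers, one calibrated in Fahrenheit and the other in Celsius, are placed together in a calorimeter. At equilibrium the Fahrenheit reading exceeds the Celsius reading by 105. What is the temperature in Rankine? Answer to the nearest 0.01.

Let x be the Fahrenheit reading; then the Celsius reading is 5/9·x - 17.7778.
(5/9·x - 17.7778) - x = -105  ⇒  (-4/9)·x = -87.2222  ⇒  x = 196.2500°F.
In Celsius: (196.25 - 32) × 5/9 = 91.2500°C.
In Rankine: 91.2500 × 1.8 + 491.67 = 655.92°R.

655.92°R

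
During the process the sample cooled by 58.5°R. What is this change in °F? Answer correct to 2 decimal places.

58.50°F

Rankine and Fahrenheit degrees are the same size, so the interval is unchanged: 58.50.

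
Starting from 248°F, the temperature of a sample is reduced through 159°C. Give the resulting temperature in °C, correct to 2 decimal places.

Initial temperature in Celsius: (248 - 32) × 5/9 = 120.0000°C.
Final Celsius temperature: 120.0000 - 159.0000 = -39.0000°C.

-39.00°C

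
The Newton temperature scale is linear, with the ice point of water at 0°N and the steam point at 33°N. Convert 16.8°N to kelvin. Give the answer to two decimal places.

Linear interpolation between the fixed points: C = (16.8 - 0) × 100 / (33 - 0) = 50.9091°C.
Then 50.9091 + 273.15 = 324.06 K.

324.06 K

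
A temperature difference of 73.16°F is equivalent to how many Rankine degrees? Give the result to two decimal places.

Fahrenheit and Rankine degrees are the same size, so the interval is unchanged: 73.16.

73.16°R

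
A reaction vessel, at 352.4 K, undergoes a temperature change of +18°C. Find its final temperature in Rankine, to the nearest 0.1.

Initial temperature in Celsius: 352.4 - 273.15 = 79.2500°C.
Final Celsius temperature: 79.2500 + 18.0000 = 97.2500°C.
In Rankine: 97.2500 × 1.8 + 491.67 = 666.7°R.

666.7°R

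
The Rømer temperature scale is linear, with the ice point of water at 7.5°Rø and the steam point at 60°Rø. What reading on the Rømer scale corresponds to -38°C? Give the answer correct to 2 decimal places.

Linearly onto the Rømer scale: 7.5 + (-38.0000 / 100) × (60 - 7.5) = -12.45°Rø.

-12.45°Rø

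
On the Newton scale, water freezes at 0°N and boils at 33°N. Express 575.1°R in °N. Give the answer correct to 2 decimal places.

First in Celsius: (575.1 - 491.67) × 5/9 = 46.3500°C.
Linearly onto the Newton scale: 0 + (46.3500 / 100) × (33 - 0) = 15.30°N.

15.30°N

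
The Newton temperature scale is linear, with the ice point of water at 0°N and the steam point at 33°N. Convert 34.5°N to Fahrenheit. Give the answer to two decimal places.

Linear interpolation between the fixed points: C = (34.5 - 0) × 100 / (33 - 0) = 104.5455°C.
Then 104.5455 × 1.8 + 32 = 220.18°F.

220.18°F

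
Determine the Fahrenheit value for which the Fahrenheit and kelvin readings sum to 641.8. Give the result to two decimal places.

248.42°F

Let F be the Fahrenheit reading. The kelvin reading is K = 5/9·F + 255.372.
Require F + K = 641.8: (14/9)·F + 255.372 = 641.8.
F = (641.8 - 255.372) / (14/9) = 248.42.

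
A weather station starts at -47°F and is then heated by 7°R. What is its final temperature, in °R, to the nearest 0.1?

Initial temperature in Celsius: (-47 - 32) × 5/9 = -43.8889°C.
The 7°R change is an interval, so only the factor 5/9 applies: +7 × 5/9 = +3.8889°C.
Final Celsius temperature: -43.8889 + 3.8889 = -40.0000°C.
In Rankine: -40.0000 × 1.8 + 491.67 = 419.7°R.

419.7°R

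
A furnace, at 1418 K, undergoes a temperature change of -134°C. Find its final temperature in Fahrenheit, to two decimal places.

Initial temperature in Celsius: 1418 - 273.15 = 1144.8500°C.
Final Celsius temperature: 1144.8500 - 134.0000 = 1010.8500°C.
In Fahrenheit: 1010.8500 × 1.8 + 32 = 1851.53°F.

1851.53°F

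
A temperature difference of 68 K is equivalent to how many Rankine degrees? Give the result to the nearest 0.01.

An interval of 1 K corresponds to 1.8°R.
68 × 1.8 = 122.40.

122.40°R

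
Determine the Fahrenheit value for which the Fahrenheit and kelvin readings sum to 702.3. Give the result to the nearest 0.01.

Let F be the Fahrenheit reading. The kelvin reading is K = 5/9·F + 255.372.
Require F + K = 702.3: (14/9)·F + 255.372 = 702.3.
F = (702.3 - 255.372) / (14/9) = 287.31.

287.31°F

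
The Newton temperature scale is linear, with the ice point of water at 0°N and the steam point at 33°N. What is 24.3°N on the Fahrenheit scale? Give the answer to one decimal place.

164.5°F

Linear interpolation between the fixed points: C = (24.3 - 0) × 100 / (33 - 0) = 73.6364°C.
Then 73.6364 × 1.8 + 32 = 164.5°F.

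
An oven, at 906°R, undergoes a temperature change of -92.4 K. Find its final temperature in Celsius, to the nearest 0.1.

137.8°C

Initial temperature in Celsius: (906 - 491.67) × 5/9 = 230.1833°C.
The 92.4 K change is an interval; Kelvin and Celsius degrees are the same size, so ΔC = -92.4°C.
Final Celsius temperature: 230.1833 - 92.4000 = 137.7833°C.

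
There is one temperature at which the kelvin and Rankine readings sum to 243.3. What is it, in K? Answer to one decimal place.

Let K be the kelvin reading. The Rankine reading is R = 1.8·K.
Require K + R = 243.3: (2.8)·K = 243.3.
K = (243.3) / (2.8) = 86.9.

86.9 K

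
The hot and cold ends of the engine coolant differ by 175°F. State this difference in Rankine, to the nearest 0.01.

Fahrenheit and Rankine degrees are the same size, so the interval is unchanged: 175.00.

175.00°R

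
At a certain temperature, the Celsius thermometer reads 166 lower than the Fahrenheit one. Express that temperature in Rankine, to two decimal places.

793.17°R

Let x be the Fahrenheit reading; then the Celsius reading is 5/9·x - 17.7778.
(5/9·x - 17.7778) - x = -166  ⇒  (-4/9)·x = -148.222  ⇒  x = 333.5000°F.
In Celsius: (333.5 - 32) × 5/9 = 167.5000°C.
In Rankine: 167.5000 × 1.8 + 491.67 = 793.17°R.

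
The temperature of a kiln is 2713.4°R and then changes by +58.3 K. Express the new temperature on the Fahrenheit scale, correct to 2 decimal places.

Initial temperature in Celsius: (2713.4 - 491.67) × 5/9 = 1234.2944°C.
The 58.3 K change is an interval; Kelvin and Celsius degrees are the same size, so ΔC = +58.3°C.
Final Celsius temperature: 1234.2944 + 58.3000 = 1292.5944°C.
In Fahrenheit: 1292.5944 × 1.8 + 32 = 2358.67°F.

2358.67°F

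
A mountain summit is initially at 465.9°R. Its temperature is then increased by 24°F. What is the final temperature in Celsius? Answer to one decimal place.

Initial temperature in Celsius: (465.9 - 491.67) × 5/9 = -14.3167°C.
The 24°F change is an interval, so only the factor 5/9 applies: +24 × 5/9 = +13.3333°C.
Final Celsius temperature: -14.3167 + 13.3333 = -0.9833°C.

-1.0°C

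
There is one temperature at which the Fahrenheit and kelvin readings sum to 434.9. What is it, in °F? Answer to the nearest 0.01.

115.41°F

Let F be the Fahrenheit reading. The kelvin reading is K = 5/9·F + 255.372.
Require F + K = 434.9: (14/9)·F + 255.372 = 434.9.
F = (434.9 - 255.372) / (14/9) = 115.41.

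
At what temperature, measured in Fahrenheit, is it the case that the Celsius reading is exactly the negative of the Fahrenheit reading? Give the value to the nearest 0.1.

Let F be the Fahrenheit reading. The Celsius reading is C = 5/9·F - 17.7778.
Require C = -1·F: 5/9·F - 17.7778 = -1·F.
(14/9)·F = 17.7778  ⇒  F = 11.4.

11.4°F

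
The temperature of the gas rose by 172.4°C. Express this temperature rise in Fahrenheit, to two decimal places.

310.32°F

An interval of 1°C corresponds to 1.8°F.
172.4 × 1.8 = 310.32.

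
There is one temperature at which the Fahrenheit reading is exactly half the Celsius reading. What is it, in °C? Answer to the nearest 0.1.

-24.6°C

Let C be the Celsius reading. The Fahrenheit reading is F = 1.8·C + 32.
Require F = 0.5·C: 1.8·C + 32 = 0.5·C.
(1.3)·C = -32  ⇒  C = -24.6.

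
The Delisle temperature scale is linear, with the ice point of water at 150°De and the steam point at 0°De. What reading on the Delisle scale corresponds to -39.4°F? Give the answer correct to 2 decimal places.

209.50°De

First in Celsius: (-39.4 - 32) × 5/9 = -39.6667°C.
Linearly onto the Delisle scale: 150 + (-39.6667 / 100) × (0 - 150) = 209.50°De.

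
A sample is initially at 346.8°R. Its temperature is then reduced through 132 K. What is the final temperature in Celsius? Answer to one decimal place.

Initial temperature in Celsius: (346.8 - 491.67) × 5/9 = -80.4833°C.
The 132 K change is an interval; Kelvin and Celsius degrees are the same size, so ΔC = -132°C.
Final Celsius temperature: -80.4833 - 132.0000 = -212.4833°C.

-212.5°C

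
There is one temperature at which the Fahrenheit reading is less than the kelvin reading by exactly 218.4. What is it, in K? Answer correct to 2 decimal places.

Let K be the kelvin reading. The Fahrenheit reading is F = 1.8·K - 459.67.
Require F - K = -218.4: (0.8)·K - 459.67 = -218.4.
K = (-218.4 + 459.67) / (0.8) = 301.59.

301.59 K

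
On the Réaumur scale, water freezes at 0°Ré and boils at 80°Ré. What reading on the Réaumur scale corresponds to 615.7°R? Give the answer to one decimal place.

First in Celsius: (615.7 - 491.67) × 5/9 = 68.9056°C.
Linearly onto the Réaumur scale: 0 + (68.9056 / 100) × (80 - 0) = 55.1°Ré.

55.1°Ré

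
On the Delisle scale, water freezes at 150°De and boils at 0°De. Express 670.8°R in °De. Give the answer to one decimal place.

0.7°De

First in Celsius: (670.8 - 491.67) × 5/9 = 99.5167°C.
Linearly onto the Delisle scale: 150 + (99.5167 / 100) × (0 - 150) = 0.7°De.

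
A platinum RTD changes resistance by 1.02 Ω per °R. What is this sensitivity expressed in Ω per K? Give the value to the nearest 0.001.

Since only a temperature interval is involved, the additive offset between the scales drops out.
A change of 1 K is a change of 1.8°R, so per K the value is 1.02 × 1.8 = 1.836.

1.836 Ω per K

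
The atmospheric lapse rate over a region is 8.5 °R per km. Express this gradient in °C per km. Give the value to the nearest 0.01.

The quantity depends on a temperature interval, so only the ratio of degree sizes applies; the offset between the scales is irrelevant.
A change of 1°R is a change of 5/9°C, so 8.5 × 5/9 = 4.72.

4.72 °C/km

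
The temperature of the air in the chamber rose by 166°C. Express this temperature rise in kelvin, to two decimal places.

Celsius and kelvin degrees are the same size, so the interval is unchanged: 166.00.

166.00 K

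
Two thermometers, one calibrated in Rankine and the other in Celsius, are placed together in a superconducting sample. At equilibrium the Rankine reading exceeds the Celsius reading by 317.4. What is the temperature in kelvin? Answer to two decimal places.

55.31 K

Let x be the Rankine reading; then the Celsius reading is 5/9·x - 273.15.
(5/9·x - 273.15) - x = -317.4  ⇒  (-4/9)·x = -44.25  ⇒  x = 99.5625°R.
In Celsius: (99.5625 - 491.67) × 5/9 = -217.8375°C.
In kelvin: -217.8375 + 273.15 = 55.31 K.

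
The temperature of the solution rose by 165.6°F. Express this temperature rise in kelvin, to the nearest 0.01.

An interval of 1°F corresponds to 5/9 K.
165.6 × 5/9 = 92.00.

92.00 K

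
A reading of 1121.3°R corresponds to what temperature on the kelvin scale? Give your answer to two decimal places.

622.94 K

In Celsius: (1121.3 - 491.67) × 5/9 = 349.7944°C.
In kelvin: 349.7944 + 273.15 = 622.94 K.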